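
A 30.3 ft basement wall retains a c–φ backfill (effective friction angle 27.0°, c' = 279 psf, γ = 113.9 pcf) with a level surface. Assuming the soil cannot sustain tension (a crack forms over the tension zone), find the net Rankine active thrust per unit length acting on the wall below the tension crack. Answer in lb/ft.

10600 lb/ft

K_a = 0.3755; √K_a = 0.6128.
Tension-crack depth z_c = 2c/(γ√K_a) = 2×279/(113.9×0.6128) = 7.994 ft.
σ_a at base = K_a γ H − 2c√K_a = 0.3755×113.9×30.3 − 2×279×0.6128 = 954.1 psf.
P_a = ½ × 954.1 × (H − z_c) = 0.5×954.1×22.31 = 10640 lb/ft.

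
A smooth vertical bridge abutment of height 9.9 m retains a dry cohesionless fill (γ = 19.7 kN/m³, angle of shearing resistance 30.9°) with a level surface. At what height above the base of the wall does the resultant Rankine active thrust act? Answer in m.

3.30 m

K_a = 0.3214.
The pressure distribution is triangular, so the resultant acts at H/3 above the base = 9.9/3 = 3.300 m.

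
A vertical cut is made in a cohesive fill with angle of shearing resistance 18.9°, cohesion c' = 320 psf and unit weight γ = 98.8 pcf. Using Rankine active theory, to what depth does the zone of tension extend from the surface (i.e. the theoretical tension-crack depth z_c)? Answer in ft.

9.06 ft

K_a = tan²(45° − 18.9°/2) = 0.5107; √K_a = 0.7146.
The active pressure is zero where K_a γ z = 2c√K_a, so z_c = 2c/(γ√K_a) = 2×320/(98.8×0.7146) = 9.065 ft.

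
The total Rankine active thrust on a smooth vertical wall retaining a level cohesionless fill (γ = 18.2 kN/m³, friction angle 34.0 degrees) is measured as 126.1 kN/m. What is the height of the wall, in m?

7.00 m

K_a = 0.2827. P_a = ½ K_a γ H² ⇒ H = √(2P_a/(K_a γ)).
H = √(2×126.1/(0.2827×18.2)) = 7.001 m.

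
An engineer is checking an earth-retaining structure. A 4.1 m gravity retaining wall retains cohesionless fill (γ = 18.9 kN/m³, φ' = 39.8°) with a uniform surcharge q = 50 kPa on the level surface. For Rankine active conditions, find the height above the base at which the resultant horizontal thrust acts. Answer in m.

K_a = 0.2194.
Triangular part P₁ = ½K_aγH² = 34.86 at H/3 = 1.367 m; rectangular part P₂ = K_a q H = 44.98 at H/2 = 2.050 m.
ȳ = (P₁·1.367 + P₂·2.050)/(P₁+P₂) = 1.752 m.

1.75 m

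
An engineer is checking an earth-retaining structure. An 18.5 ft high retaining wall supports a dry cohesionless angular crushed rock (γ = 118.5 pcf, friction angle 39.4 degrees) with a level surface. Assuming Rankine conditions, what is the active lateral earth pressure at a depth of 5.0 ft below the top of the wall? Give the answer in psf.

K_a = (1 − sin φ)/(1 + sin φ) = 0.2234.
σ_h = K_a γ z = 0.2234 × 118.5 × 5.0 = 132.4 psf.

132 psf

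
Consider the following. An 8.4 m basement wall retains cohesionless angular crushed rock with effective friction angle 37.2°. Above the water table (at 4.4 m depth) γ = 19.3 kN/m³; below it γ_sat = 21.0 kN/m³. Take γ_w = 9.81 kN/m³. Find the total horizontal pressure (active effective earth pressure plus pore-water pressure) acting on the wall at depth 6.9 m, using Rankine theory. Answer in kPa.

K_a = (1 − sin φ)/(1 + sin φ) = 0.2464.
γ' = 21.0 − 9.81 = 11.19 kN/m³.
Effective vertical stress at 6.9 m: σ'_v = 19.3×4.4 + 11.19×2.50 = 112.9 kPa.
σ'_h = K_a σ'_v = 0.2464 × 112.9 = 27.82 kPa; u = γ_w × 2.50 = 24.53 kPa.
Total σ_h = 27.82 + 24.53 = 52.34 kPa.

52.3 kPa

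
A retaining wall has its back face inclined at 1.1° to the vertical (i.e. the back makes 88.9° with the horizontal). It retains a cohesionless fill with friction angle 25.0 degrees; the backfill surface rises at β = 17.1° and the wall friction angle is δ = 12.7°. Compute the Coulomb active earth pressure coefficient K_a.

0.509

K_a = sin²(α+φ) / [sin²α · sin(α−δ) · (1 + √{sin(φ+δ)sin(φ−β) / (sin(α−δ)sin(α+β))})²].
With α = 88.9°, φ = 25.0°, δ = 12.7°, β = 17.1°: K_a = 0.5094.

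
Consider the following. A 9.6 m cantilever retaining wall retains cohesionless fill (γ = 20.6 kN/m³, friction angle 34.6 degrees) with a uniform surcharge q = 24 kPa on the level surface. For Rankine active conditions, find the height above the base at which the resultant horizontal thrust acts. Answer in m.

K_a = 0.2756.
Triangular part P₁ = ½K_aγH² = 261.6 at H/3 = 3.200 m; rectangular part P₂ = K_a q H = 63.51 at H/2 = 4.800 m.
ȳ = (P₁·3.200 + P₂·4.800)/(P₁+P₂) = 3.512 m.

3.51 m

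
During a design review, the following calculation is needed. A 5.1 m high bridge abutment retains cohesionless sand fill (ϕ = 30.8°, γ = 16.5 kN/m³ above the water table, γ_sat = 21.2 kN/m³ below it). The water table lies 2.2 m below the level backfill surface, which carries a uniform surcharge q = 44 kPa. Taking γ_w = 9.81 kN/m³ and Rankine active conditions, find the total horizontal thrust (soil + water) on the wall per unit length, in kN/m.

K_a = tan²(45° − φ/2) = 0.3227.
γ' = 21.2 − 9.81 = 11.39 kN/m³. h₂ = H − d_w = 2.9 m.
σ'_h: at surface K_a·q = 14.20; at WT K_a(q+γd_w) = 25.91; at base K_a(q+γd_w+γ'h₂) = 36.57 kPa.
P₁ = ½(14.20+25.91)×2.2 = 44.12; P₂ = ½(25.91+36.57)×2.9 = 90.61; P_w = ½γ_w h₂² = 41.25.
Total = 44.12+90.61+41.25 = 176.0 kN/m.

176 kN/m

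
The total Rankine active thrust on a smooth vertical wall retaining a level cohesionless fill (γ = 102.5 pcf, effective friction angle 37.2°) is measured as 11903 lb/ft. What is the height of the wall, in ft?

K_a = 0.2464. P_a = ½ K_a γ H² ⇒ H = √(2P_a/(K_a γ)).
H = √(2×11903/(0.2464×102.5)) = 30.70 ft.

30.7 ft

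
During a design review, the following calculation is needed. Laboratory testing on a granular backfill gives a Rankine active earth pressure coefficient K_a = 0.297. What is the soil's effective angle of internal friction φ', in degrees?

K_a = tan²(45° − φ/2) ⇒ 45° − φ/2 = arctan(√0.297) = 28.59°.
φ = 2(45° − 28.59°) = 32.82°.

32.8°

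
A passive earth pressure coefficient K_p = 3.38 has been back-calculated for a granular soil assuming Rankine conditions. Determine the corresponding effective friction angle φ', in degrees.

32.9°

K_p = (1+sin φ)/(1−sin φ) ⇒ sin φ = (K_p − 1)/(K_p + 1) = 0.5434.
φ = arcsin(0.5434) = 32.91°.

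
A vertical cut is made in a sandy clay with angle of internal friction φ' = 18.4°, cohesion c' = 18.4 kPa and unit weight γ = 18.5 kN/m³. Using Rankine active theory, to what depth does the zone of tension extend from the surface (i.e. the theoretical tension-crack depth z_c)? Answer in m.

K_a = tan²(45° − 18.4°/2) = 0.5202; √K_a = 0.7212.
The active pressure is zero where K_a γ z = 2c√K_a, so z_c = 2c/(γ√K_a) = 2×18.4/(18.5×0.7212) = 2.758 m.

2.76 m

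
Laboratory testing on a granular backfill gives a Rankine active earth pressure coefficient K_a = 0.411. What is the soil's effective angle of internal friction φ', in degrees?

24.7°

K_a = tan²(45° − φ/2) ⇒ 45° − φ/2 = arctan(√0.411) = 32.66°.
φ = 2(45° − 32.66°) = 24.67°.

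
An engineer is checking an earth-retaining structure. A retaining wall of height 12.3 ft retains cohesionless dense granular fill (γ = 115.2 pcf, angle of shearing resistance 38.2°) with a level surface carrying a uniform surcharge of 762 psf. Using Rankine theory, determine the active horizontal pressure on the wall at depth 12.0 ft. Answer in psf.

506 psf

K_a = (1 − sin φ)/(1 + sin φ) = 0.2358.
σ_v = γz + q = 115.2 × 12.0 + 762 = 2144 psf.
σ_h = K_a σ_v = 0.2358 × 2144 = 505.6 psf.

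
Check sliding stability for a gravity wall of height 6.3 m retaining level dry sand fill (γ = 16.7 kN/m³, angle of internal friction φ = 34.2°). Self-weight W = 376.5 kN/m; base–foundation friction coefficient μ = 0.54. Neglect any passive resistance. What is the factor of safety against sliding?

2.19

K_a = tan²(45° − 34.2°/2) = 0.2803.
P_a = ½K_aγH² = 0.5×0.2803×16.7×6.3² = 92.91 kN/m, acting at H/3 = 2.100 m above the base.
FS_sliding = μW / P_a = 0.54×376.5 / 92.91 = 2.188.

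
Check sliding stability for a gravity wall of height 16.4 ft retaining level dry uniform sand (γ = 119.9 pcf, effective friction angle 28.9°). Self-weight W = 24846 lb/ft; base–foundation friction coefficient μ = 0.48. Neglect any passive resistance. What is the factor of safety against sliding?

2.12

K_a = tan²(45° − 28.9°/2) = 0.3484.
P_a = ½K_aγH² = 0.5×0.3484×119.9×16.4² = 5617 lb/ft, acting at H/3 = 5.467 ft above the base.
FS_sliding = μW / P_a = 0.48×24846 / 5617 = 2.123.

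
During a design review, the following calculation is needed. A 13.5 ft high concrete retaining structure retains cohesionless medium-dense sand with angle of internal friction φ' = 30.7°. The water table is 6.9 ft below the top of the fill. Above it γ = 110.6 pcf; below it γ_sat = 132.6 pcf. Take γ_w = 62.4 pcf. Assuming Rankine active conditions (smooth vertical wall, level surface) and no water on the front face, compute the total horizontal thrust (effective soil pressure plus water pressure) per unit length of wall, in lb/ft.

K_a = tan²(45° − φ/2) = 0.3240.
γ' = 132.6 − 62.4 = 70.20 pcf. Depth below WT = 6.6 ft.
σ'_h at WT = K_a γ d_w = 247.3 psf; at base = 247.3 + K_a γ' × 6.6 = 397.4 psf.
P₁ (0–6.9 ft) = ½×247.3×6.9 = 853.1. P₂ (6.9–13.5 ft) = ½(247.3+397.4)×6.6 = 2127.
P_w = ½ γ_w h₂² = 0.5×62.4×6.6² = 1359. Total = 853.1+2127+1359 = 4340 lb/ft.

4340 lb/ft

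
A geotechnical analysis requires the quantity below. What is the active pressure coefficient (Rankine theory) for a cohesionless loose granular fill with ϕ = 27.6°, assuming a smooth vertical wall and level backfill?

0.367

K_a = (1 − sin φ)/(1 + sin φ) = (1 − sin 27.6°)/(1 + sin 27.6°) = 0.3668.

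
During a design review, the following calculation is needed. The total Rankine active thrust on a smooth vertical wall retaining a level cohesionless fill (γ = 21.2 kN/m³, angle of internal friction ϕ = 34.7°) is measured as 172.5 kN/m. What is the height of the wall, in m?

7.70 m

K_a = 0.2745. P_a = ½ K_a γ H² ⇒ H = √(2P_a/(K_a γ)).
H = √(2×172.5/(0.2745×21.2)) = 7.700 m.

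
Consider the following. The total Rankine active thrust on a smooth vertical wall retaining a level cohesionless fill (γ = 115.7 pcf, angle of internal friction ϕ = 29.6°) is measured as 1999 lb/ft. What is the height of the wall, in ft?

10.1 ft

K_a = 0.3387. P_a = ½ K_a γ H² ⇒ H = √(2P_a/(K_a γ)).
H = √(2×1999/(0.3387×115.7)) = 10.10 ft.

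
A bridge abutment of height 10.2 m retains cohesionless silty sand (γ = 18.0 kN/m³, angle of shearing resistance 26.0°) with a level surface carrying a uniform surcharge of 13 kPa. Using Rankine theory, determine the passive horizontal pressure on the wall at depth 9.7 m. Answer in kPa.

K_p = (1 + sin φ)/(1 − sin φ) = 2.561.
σ_v = γz + q = 18.0 × 9.7 + 13 = 187.6 kPa.
σ_h = K_p σ_v = 2.561 × 187.6 = 480.5 kPa.

480 kPa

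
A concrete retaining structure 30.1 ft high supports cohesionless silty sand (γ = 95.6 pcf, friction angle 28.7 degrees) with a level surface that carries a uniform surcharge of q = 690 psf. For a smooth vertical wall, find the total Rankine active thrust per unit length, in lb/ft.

K_a = tan²(45° − φ/2) = 0.3511.
Soil triangle: ½ K_a γ H² = 0.5×0.3511×95.6×30.1² = 15210 lb/ft.
Surcharge rectangle: K_a q H = 0.3511×690×30.1 = 7293 lb/ft.
Total = 15210 + 7293 = 22500 lb/ft.

22500 lb/ft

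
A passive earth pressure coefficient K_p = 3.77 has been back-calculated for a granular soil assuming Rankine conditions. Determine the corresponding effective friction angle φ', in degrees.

K_p = (1+sin φ)/(1−sin φ) ⇒ sin φ = (K_p − 1)/(K_p + 1) = 0.5807.
φ = arcsin(0.5807) = 35.50°.

35.5°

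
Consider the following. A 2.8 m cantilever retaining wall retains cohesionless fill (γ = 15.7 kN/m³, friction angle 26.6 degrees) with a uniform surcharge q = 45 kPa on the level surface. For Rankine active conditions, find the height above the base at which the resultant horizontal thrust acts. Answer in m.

K_a = 0.3814.
Triangular part P₁ = ½K_aγH² = 23.48 at H/3 = 0.9333 m; rectangular part P₂ = K_a q H = 48.06 at H/2 = 1.400 m.
ȳ = (P₁·0.9333 + P₂·1.400)/(P₁+P₂) = 1.247 m.

1.25 m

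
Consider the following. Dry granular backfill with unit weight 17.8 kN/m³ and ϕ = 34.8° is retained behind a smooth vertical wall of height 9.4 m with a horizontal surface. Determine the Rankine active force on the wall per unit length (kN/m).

215 kN/m

K_a = tan²(45° − φ/2) = 0.2733.
P_a = ½ K_a γ H² = 0.5 × 0.2733 × 17.8 × 9.4² = 214.9 kN/m.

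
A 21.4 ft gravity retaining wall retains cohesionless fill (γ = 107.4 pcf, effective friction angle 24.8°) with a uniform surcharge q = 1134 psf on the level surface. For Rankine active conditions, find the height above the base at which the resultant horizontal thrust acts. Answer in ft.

K_a = 0.4090.
Triangular part P₁ = ½K_aγH² = 10060 at H/3 = 7.133 ft; rectangular part P₂ = K_a q H = 9925 at H/2 = 10.70 ft.
ȳ = (P₁·7.133 + P₂·10.70)/(P₁+P₂) = 8.905 ft.

8.90 ft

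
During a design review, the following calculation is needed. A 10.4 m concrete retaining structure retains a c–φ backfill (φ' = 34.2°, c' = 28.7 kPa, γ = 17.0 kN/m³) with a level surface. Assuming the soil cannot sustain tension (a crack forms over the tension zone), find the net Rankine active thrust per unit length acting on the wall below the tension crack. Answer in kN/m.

K_a = 0.2803; √K_a = 0.5295.
Tension-crack depth z_c = 2c/(γ√K_a) = 2×28.7/(17.0×0.5295) = 6.377 m.
σ_a at base = K_a γ H − 2c√K_a = 0.2803×17.0×10.4 − 2×28.7×0.5295 = 19.17 kPa.
P_a = ½ × 19.17 × (H − z_c) = 0.5×19.17×4.023 = 38.57 kN/m.

38.6 kN/m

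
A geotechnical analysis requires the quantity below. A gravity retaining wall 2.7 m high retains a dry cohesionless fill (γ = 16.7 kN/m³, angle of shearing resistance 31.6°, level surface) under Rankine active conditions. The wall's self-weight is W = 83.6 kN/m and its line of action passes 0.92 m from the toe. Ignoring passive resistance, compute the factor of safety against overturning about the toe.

4.49

K_a = tan²(45° − 31.6°/2) = 0.3123.
P_a = ½K_aγH² = 0.5×0.3123×16.7×2.7² = 19.01 kN/m, acting at H/3 = 0.9000 m above the base.
Overturning moment M_o = P_a × H/3 = 19.01 × 0.9000 = 17.11.
Resisting moment M_r = W × 0.92 = 83.6 × 0.92 = 76.91.
FS_overturning = M_r/M_o = 76.91/17.11 = 4.495.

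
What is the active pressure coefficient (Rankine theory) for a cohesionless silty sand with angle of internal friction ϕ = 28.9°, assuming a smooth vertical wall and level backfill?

K_a = tan²(45° − φ/2) = tan²(30.55°) = 0.3484.

0.348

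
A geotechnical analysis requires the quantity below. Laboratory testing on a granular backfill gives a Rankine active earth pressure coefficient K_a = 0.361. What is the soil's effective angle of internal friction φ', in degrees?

28.0°

K_a = tan²(45° − φ/2) ⇒ 45° − φ/2 = arctan(√0.361) = 31.00°.
φ = 2(45° − 31.00°) = 28.00°.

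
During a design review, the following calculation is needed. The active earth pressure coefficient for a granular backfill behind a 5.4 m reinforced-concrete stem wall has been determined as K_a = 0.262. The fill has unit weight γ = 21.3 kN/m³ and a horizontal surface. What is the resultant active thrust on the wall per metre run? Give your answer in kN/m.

81.4 kN/m

P = ½ K_a γ H² = 0.5 × 0.262 × 21.3 × 5.4² = 81.37 kN/m.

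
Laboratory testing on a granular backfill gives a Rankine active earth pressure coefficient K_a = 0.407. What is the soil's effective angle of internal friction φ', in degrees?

K_a = tan²(45° − φ/2) ⇒ 45° − φ/2 = arctan(√0.407) = 32.54°.
φ = 2(45° − 32.54°) = 24.93°.

24.9°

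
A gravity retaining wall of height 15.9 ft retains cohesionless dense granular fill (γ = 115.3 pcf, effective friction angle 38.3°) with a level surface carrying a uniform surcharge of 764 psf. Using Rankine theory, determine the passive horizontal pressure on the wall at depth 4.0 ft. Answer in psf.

K_p = (1 + sin φ)/(1 − sin φ) = 4.260.
σ_v = γz + q = 115.3 × 4.0 + 764 = 1225 psf.
σ_h = K_p σ_v = 4.260 × 1225 = 5219 psf.

5220 psf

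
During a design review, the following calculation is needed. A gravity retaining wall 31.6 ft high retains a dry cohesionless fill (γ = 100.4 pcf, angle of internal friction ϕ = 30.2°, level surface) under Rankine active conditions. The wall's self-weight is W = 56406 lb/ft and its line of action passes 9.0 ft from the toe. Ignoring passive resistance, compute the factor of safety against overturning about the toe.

K_a = tan²(45° − 30.2°/2) = 0.3307.
P_a = ½K_aγH² = 0.5×0.3307×100.4×31.6² = 16570 lb/ft, acting at H/3 = 10.53 ft above the base.
Overturning moment M_o = P_a × H/3 = 16570 × 10.53 = 174600.
Resisting moment M_r = W × 9.0 = 56406 × 9.0 = 507700.
FS_overturning = M_r/M_o = 507700/174600 = 2.908.

2.91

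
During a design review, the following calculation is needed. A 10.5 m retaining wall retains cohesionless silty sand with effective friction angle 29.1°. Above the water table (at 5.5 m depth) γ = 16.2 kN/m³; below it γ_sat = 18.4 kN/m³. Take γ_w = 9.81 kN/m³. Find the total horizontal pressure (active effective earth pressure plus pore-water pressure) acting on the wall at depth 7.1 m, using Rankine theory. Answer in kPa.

51.2 kPa

K_a = (1 − sin φ)/(1 + sin φ) = 0.3456.
γ' = 18.4 − 9.81 = 8.590 kN/m³.
Effective vertical stress at 7.1 m: σ'_v = 16.2×5.5 + 8.590×1.60 = 102.8 kPa.
σ'_h = K_a σ'_v = 0.3456 × 102.8 = 35.54 kPa; u = γ_w × 1.60 = 15.70 kPa.
Total σ_h = 35.54 + 15.70 = 51.24 kPa.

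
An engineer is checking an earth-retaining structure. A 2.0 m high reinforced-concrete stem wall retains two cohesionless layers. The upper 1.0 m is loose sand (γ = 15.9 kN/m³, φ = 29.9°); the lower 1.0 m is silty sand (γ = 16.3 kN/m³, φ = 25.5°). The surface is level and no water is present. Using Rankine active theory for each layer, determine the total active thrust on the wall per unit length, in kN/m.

12.2 kN/m

K_a1 = tan²(45°−29.9°/2) = 0.3347; K_a2 = tan²(45°−25.5°/2) = 0.3981.
Layer 1: σ at base = K_a1 γ₁ h₁ = 5.321 kPa; P₁ = ½×5.321×1.0 = 2.661.
Layer 2: σ_v at top = γ₁h₁ = 15.90; σ_h top = K_a2×15.90 = 6.330; σ_h base = K_a2×(15.90+16.3×1.0) = 12.82.
P₂ = ½(6.330+12.82)×1.0 = 9.574. Total P_a = 2.661+9.574 = 12.24 kN/m.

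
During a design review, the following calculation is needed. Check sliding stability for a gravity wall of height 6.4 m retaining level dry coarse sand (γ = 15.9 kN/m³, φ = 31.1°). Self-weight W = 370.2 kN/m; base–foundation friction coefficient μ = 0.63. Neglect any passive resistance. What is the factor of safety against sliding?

K_a = tan²(45° − 31.1°/2) = 0.3188.
P_a = ½K_aγH² = 0.5×0.3188×15.9×6.4² = 103.8 kN/m, acting at H/3 = 2.133 m above the base.
FS_sliding = μW / P_a = 0.63×370.2 / 103.8 = 2.247.

2.25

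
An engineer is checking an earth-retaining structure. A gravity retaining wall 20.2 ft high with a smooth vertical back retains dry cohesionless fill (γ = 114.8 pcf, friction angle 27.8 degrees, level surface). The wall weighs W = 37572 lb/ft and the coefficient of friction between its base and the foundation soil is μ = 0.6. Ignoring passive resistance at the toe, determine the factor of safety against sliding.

2.64

K_a = tan²(45° − 27.8°/2) = 0.3639.
P_a = ½K_aγH² = 0.5×0.3639×114.8×20.2² = 8523 lb/ft, acting at H/3 = 6.733 ft above the base.
FS_sliding = μW / P_a = 0.6×37572 / 8523 = 2.645.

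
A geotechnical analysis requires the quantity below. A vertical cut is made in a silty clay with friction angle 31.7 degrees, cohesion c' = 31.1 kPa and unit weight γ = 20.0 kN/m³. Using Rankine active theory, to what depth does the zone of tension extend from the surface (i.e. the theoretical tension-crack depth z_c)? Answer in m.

5.58 m

K_a = tan²(45° − 31.7°/2) = 0.3111; √K_a = 0.5577.
The active pressure is zero where K_a γ z = 2c√K_a, so z_c = 2c/(γ√K_a) = 2×31.1/(20.0×0.5577) = 5.576 m.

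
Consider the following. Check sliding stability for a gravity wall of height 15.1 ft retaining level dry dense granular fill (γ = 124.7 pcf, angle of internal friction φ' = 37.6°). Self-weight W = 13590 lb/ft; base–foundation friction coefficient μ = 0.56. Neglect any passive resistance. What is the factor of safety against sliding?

K_a = tan²(45° − 37.6°/2) = 0.2421.
P_a = ½K_aγH² = 0.5×0.2421×124.7×15.1² = 3442 lb/ft, acting at H/3 = 5.033 ft above the base.
FS_sliding = μW / P_a = 0.56×13590 / 3442 = 2.211.

2.21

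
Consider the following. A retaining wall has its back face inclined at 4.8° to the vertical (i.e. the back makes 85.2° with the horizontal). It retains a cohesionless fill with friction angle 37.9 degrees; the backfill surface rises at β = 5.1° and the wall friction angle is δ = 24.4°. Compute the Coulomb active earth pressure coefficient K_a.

K_a = sin²(α+φ) / [sin²α · sin(α−δ) · (1 + √{sin(φ+δ)sin(φ−β) / (sin(α−δ)sin(α+β))})²].
With α = 85.2°, φ = 37.9°, δ = 24.4°, β = 5.1°: K_a = 0.2670.

0.267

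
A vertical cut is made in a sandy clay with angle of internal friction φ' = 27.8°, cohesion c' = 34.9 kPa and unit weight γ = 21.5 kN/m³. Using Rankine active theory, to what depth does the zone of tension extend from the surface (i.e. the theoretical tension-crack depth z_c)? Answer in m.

5.38 m

K_a = tan²(45° − 27.8°/2) = 0.3639; √K_a = 0.6032.
The active pressure is zero where K_a γ z = 2c√K_a, so z_c = 2c/(γ√K_a) = 2×34.9/(21.5×0.6032) = 5.382 m.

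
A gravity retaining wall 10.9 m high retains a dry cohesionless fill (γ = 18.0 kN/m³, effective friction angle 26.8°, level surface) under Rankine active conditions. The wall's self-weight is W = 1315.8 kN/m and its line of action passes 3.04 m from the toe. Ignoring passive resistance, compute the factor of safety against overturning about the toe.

2.72

K_a = tan²(45° − 26.8°/2) = 0.3785.
P_a = ½K_aγH² = 0.5×0.3785×18.0×10.9² = 404.7 kN/m, acting at H/3 = 3.633 m above the base.
Overturning moment M_o = P_a × H/3 = 404.7 × 3.633 = 1470.
Resisting moment M_r = W × 3.04 = 1315.8 × 3.04 = 4000.
FS_overturning = M_r/M_o = 4000/1470 = 2.720.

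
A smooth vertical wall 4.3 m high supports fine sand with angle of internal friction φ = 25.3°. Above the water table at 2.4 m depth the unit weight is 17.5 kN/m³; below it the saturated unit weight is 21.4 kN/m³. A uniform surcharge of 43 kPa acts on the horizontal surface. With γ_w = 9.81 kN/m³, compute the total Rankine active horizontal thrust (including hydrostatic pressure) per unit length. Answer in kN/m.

K_a = tan²(45° − φ/2) = 0.4012.
γ' = 21.4 − 9.81 = 11.59 kN/m³. h₂ = H − d_w = 1.9 m.
σ'_h: at surface K_a·q = 17.25; at WT K_a(q+γd_w) = 34.10; at base K_a(q+γd_w+γ'h₂) = 42.94 kPa.
P₁ = ½(17.25+34.10)×2.4 = 61.62; P₂ = ½(34.10+42.94)×1.9 = 73.19; P_w = ½γ_w h₂² = 17.71.
Total = 61.62+73.19+17.71 = 152.5 kN/m.

153 kN/m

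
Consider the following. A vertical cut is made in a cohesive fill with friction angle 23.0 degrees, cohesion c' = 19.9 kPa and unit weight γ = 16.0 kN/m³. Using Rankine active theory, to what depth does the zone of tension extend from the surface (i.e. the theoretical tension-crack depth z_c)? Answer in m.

K_a = tan²(45° − 23.0°/2) = 0.4381; √K_a = 0.6619.
The active pressure is zero where K_a γ z = 2c√K_a, so z_c = 2c/(γ√K_a) = 2×19.9/(16.0×0.6619) = 3.758 m.

3.76 m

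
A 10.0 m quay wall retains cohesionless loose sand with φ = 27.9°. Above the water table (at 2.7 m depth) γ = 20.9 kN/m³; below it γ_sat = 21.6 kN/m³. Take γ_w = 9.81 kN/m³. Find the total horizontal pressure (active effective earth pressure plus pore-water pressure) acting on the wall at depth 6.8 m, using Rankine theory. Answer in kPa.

78.2 kPa

K_a = (1 − sin φ)/(1 + sin φ) = 0.3625.
γ' = 21.6 − 9.81 = 11.79 kN/m³.
Effective vertical stress at 6.8 m: σ'_v = 20.9×2.7 + 11.79×4.10 = 104.8 kPa.
σ'_h = K_a σ'_v = 0.3625 × 104.8 = 37.97 kPa; u = γ_w × 4.10 = 40.22 kPa.
Total σ_h = 37.97 + 40.22 = 78.20 kPa.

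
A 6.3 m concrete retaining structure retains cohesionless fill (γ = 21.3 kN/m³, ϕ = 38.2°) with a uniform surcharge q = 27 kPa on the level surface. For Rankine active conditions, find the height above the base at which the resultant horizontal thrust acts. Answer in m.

K_a = 0.2358.
Triangular part P₁ = ½K_aγH² = 99.66 at H/3 = 2.100 m; rectangular part P₂ = K_a q H = 40.11 at H/2 = 3.150 m.
ȳ = (P₁·2.100 + P₂·3.150)/(P₁+P₂) = 2.401 m.

2.40 m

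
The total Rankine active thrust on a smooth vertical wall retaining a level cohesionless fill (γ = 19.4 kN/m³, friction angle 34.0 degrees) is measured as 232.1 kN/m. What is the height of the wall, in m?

K_a = 0.2827. P_a = ½ K_a γ H² ⇒ H = √(2P_a/(K_a γ)).
H = √(2×232.1/(0.2827×19.4)) = 9.200 m.

9.20 m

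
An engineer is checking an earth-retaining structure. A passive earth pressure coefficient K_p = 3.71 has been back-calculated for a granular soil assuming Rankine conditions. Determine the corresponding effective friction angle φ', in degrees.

35.1°

K_p = (1+sin φ)/(1−sin φ) ⇒ sin φ = (K_p − 1)/(K_p + 1) = 0.5754.
φ = arcsin(0.5754) = 35.13°.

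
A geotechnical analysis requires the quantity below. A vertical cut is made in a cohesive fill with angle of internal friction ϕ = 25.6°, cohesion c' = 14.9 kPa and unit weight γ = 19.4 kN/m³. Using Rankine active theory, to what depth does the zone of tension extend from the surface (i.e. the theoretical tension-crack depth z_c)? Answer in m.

2.44 m

K_a = tan²(45° − 25.6°/2) = 0.3966; √K_a = 0.6297.
The active pressure is zero where K_a γ z = 2c√K_a, so z_c = 2c/(γ√K_a) = 2×14.9/(19.4×0.6297) = 2.439 m.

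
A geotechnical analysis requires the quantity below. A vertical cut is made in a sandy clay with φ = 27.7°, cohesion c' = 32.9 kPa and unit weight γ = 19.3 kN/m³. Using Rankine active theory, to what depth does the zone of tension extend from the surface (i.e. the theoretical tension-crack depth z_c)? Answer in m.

K_a = tan²(45° − 27.7°/2) = 0.3653; √K_a = 0.6044.
The active pressure is zero where K_a γ z = 2c√K_a, so z_c = 2c/(γ√K_a) = 2×32.9/(19.3×0.6044) = 5.641 m.

5.64 m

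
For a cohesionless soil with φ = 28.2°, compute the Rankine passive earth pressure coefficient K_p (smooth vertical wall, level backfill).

K_p = (1 + sin φ)/(1 − sin φ) = tan²(45° + 28.2°/2) = 2.792.

2.79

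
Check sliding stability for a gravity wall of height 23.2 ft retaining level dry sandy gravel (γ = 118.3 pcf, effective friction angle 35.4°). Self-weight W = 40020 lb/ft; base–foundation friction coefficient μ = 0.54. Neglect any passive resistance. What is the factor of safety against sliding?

2.55

K_a = tan²(45° − 35.4°/2) = 0.2664.
P_a = ½K_aγH² = 0.5×0.2664×118.3×23.2² = 8481 lb/ft, acting at H/3 = 7.733 ft above the base.
FS_sliding = μW / P_a = 0.54×40020 / 8481 = 2.548.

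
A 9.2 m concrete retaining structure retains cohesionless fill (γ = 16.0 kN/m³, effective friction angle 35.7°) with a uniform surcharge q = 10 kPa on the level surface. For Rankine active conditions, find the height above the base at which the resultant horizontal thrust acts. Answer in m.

3.25 m

K_a = 0.2630.
Triangular part P₁ = ½K_aγH² = 178.1 at H/3 = 3.067 m; rectangular part P₂ = K_a q H = 24.20 at H/2 = 4.600 m.
ȳ = (P₁·3.067 + P₂·4.600)/(P₁+P₂) = 3.250 m.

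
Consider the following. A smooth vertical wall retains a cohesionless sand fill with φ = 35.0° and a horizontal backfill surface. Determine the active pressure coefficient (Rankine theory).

0.271

K_a = (1 − sin φ)/(1 + sin φ) = (1 − sin 35.0°)/(1 + sin 35.0°) = 0.2710.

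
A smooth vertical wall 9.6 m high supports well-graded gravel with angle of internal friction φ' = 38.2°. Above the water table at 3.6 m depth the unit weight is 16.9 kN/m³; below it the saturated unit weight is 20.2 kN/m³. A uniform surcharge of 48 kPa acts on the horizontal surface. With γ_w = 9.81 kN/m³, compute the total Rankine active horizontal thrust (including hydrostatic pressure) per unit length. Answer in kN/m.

K_a = tan²(45° − φ/2) = 0.2358.
γ' = 20.2 − 9.81 = 10.39 kN/m³. h₂ = H − d_w = 6.0 m.
σ'_h: at surface K_a·q = 11.32; at WT K_a(q+γd_w) = 25.66; at base K_a(q+γd_w+γ'h₂) = 40.36 kPa.
P₁ = ½(11.32+25.66)×3.6 = 66.56; P₂ = ½(25.66+40.36)×6.0 = 198.1; P_w = ½γ_w h₂² = 176.6.
Total = 66.56+198.1+176.6 = 441.2 kN/m.

441 kN/m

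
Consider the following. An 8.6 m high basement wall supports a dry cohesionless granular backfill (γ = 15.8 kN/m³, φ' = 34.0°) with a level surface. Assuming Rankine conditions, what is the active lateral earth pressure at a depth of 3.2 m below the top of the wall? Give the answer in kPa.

K_a = (1 − sin φ)/(1 + sin φ) = 0.2827.
σ_h = K_a γ z = 0.2827 × 15.8 × 3.2 = 14.29 kPa.

14.3 kPa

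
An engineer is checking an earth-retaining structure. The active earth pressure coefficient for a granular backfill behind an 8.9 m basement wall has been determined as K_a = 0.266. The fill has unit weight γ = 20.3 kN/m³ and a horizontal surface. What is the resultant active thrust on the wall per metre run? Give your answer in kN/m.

214 kN/m

P = ½ K_a γ H² = 0.5 × 0.266 × 20.3 × 8.9² = 213.9 kN/m.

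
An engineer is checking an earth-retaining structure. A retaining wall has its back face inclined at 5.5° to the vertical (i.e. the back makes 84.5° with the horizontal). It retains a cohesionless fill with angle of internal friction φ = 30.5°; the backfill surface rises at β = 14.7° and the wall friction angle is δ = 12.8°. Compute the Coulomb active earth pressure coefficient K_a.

0.417

K_a = sin²(α+φ) / [sin²α · sin(α−δ) · (1 + √{sin(φ+δ)sin(φ−β) / (sin(α−δ)sin(α+β))})²].
With α = 84.5°, φ = 30.5°, δ = 12.8°, β = 14.7°: K_a = 0.4174.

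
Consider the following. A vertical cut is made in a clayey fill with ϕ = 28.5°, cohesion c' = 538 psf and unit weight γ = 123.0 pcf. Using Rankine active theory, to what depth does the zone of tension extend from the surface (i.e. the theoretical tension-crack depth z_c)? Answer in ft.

14.7 ft

K_a = tan²(45° − 28.5°/2) = 0.3540; √K_a = 0.5949.
The active pressure is zero where K_a γ z = 2c√K_a, so z_c = 2c/(γ√K_a) = 2×538/(123.0×0.5949) = 14.70 ft.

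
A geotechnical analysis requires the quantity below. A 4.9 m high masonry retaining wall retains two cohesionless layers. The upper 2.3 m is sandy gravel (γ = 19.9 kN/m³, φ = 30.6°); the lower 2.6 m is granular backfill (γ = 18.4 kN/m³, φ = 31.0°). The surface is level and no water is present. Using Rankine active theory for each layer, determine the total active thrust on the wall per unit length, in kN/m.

K_a1 = tan²(45°−30.6°/2) = 0.3253; K_a2 = tan²(45°−31.0°/2) = 0.3201.
Layer 1: σ at base = K_a1 γ₁ h₁ = 14.89 kPa; P₁ = ½×14.89×2.3 = 17.12.
Layer 2: σ_v at top = γ₁h₁ = 45.77; σ_h top = K_a2×45.77 = 14.65; σ_h base = K_a2×(45.77+18.4×2.6) = 29.96.
P₂ = ½(14.65+29.96)×2.6 = 58.00. Total P_a = 17.12+58.00 = 75.12 kN/m.

75.1 kN/m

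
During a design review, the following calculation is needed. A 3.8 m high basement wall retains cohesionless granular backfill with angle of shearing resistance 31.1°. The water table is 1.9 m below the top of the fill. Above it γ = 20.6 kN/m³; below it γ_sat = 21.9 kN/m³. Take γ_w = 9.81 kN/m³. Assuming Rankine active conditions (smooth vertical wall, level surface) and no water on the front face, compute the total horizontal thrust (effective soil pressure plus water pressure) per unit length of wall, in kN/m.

K_a = tan²(45° − φ/2) = 0.3188.
γ' = 21.9 − 9.81 = 12.09 kN/m³. Depth below WT = 1.9 m.
σ'_h at WT = K_a γ d_w = 12.48 kPa; at base = 12.48 + K_a γ' × 1.9 = 19.80 kPa.
P₁ (0–1.9 m) = ½×12.48×1.9 = 11.85. P₂ (1.9–3.8 m) = ½(12.48+19.80)×1.9 = 30.66.
P_w = ½ γ_w h₂² = 0.5×9.81×1.9² = 17.71. Total = 11.85+30.66+17.71 = 60.23 kN/m.

60.2 kN/m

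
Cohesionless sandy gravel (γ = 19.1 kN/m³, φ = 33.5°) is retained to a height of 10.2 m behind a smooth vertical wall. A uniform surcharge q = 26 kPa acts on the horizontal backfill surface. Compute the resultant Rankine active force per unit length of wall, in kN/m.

363 kN/m

K_a = tan²(45° − φ/2) = 0.2887.
Soil triangle: ½ K_a γ H² = 0.5×0.2887×19.1×10.2² = 286.9 kN/m.
Surcharge rectangle: K_a q H = 0.2887×26×10.2 = 76.57 kN/m.
Total = 286.9 + 76.57 = 363.4 kN/m.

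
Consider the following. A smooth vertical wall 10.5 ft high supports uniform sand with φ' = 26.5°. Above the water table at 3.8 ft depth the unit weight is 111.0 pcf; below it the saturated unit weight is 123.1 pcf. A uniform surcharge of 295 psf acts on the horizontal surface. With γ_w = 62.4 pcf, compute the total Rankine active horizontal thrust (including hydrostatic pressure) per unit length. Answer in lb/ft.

4500 lb/ft

K_a = tan²(45° − φ/2) = 0.3829.
γ' = 123.1 − 62.4 = 60.70 pcf. h₂ = H − d_w = 6.7 ft.
σ'_h: at surface K_a·q = 113.0; at WT K_a(q+γd_w) = 274.5; at base K_a(q+γd_w+γ'h₂) = 430.2 psf.
P₁ = ½(113.0+274.5)×3.8 = 736.2; P₂ = ½(274.5+430.2)×6.7 = 2361; P_w = ½γ_w h₂² = 1401.
Total = 736.2+2361+1401 = 4498 lb/ft.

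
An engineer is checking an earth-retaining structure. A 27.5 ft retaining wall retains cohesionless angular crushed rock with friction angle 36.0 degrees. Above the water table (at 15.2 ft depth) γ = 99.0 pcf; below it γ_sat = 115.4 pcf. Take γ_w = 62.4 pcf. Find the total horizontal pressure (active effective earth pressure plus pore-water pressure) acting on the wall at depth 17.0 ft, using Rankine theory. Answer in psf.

528 psf

K_a = (1 − sin φ)/(1 + sin φ) = 0.2596.
γ' = 115.4 − 62.4 = 53.00 pcf.
Effective vertical stress at 17.0 ft: σ'_v = 99.0×15.2 + 53.00×1.80 = 1600 psf.
σ'_h = K_a σ'_v = 0.2596 × 1600 = 415.4 psf; u = γ_w × 1.80 = 112.3 psf.
Total σ_h = 415.4 + 112.3 = 527.8 psf.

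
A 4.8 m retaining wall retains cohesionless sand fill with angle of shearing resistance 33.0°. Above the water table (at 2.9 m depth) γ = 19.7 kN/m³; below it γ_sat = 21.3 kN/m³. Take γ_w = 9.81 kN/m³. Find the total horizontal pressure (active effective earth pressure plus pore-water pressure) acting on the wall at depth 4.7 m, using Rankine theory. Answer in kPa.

40.6 kPa

K_a = (1 − sin φ)/(1 + sin φ) = 0.2948.
γ' = 21.3 − 9.81 = 11.49 kN/m³.
Effective vertical stress at 4.7 m: σ'_v = 19.7×2.9 + 11.49×1.80 = 77.81 kPa.
σ'_h = K_a σ'_v = 0.2948 × 77.81 = 22.94 kPa; u = γ_w × 1.80 = 17.66 kPa.
Total σ_h = 22.94 + 17.66 = 40.60 kPa.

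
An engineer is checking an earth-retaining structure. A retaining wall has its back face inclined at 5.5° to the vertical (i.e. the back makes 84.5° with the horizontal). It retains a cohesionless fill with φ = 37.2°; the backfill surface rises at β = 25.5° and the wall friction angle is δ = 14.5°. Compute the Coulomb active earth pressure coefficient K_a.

K_a = sin²(α+φ) / [sin²α · sin(α−δ) · (1 + √{sin(φ+δ)sin(φ−β) / (sin(α−δ)sin(α+β))})²].
With α = 84.5°, φ = 37.2°, δ = 14.5°, β = 25.5°: K_a = 0.3831.

0.383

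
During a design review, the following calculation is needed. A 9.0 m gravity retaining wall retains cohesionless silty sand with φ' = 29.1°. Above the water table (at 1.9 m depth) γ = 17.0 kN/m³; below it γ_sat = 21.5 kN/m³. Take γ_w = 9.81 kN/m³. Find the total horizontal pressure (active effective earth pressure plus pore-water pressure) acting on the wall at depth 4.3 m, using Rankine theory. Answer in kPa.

44.4 kPa

K_a = (1 − sin φ)/(1 + sin φ) = 0.3456.
γ' = 21.5 − 9.81 = 11.69 kN/m³.
Effective vertical stress at 4.3 m: σ'_v = 17.0×1.9 + 11.69×2.40 = 60.36 kPa.
σ'_h = K_a σ'_v = 0.3456 × 60.36 = 20.86 kPa; u = γ_w × 2.40 = 23.54 kPa.
Total σ_h = 20.86 + 23.54 = 44.40 kPa.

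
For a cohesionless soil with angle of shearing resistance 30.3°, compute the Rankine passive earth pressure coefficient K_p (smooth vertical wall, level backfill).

3.04

K_p = (1 + sin φ)/(1 − sin φ) = tan²(45° + 30.3°/2) = 3.037.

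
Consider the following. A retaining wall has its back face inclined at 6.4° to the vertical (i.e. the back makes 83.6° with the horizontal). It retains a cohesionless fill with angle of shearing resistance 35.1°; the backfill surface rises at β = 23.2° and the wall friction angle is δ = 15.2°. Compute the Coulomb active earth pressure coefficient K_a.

K_a = sin²(α+φ) / [sin²α · sin(α−δ) · (1 + √{sin(φ+δ)sin(φ−β) / (sin(α−δ)sin(α+β))})²].
With α = 83.6°, φ = 35.1°, δ = 15.2°, β = 23.2°: K_a = 0.4143.

0.414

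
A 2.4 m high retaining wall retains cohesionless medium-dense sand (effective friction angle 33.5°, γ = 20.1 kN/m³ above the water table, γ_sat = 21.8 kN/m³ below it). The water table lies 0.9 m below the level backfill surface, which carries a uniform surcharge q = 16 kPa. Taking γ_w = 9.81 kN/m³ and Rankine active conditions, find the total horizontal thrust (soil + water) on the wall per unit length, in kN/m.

K_a = tan²(45° − φ/2) = 0.2887.
γ' = 21.8 − 9.81 = 11.99 kN/m³. h₂ = H − d_w = 1.5 m.
σ'_h: at surface K_a·q = 4.619; at WT K_a(q+γd_w) = 9.842; at base K_a(q+γd_w+γ'h₂) = 15.03 kPa.
P₁ = ½(4.619+9.842)×0.9 = 6.508; P₂ = ½(9.842+15.03)×1.5 = 18.66; P_w = ½γ_w h₂² = 11.04.
Total = 6.508+18.66+11.04 = 36.20 kN/m.

36.2 kN/m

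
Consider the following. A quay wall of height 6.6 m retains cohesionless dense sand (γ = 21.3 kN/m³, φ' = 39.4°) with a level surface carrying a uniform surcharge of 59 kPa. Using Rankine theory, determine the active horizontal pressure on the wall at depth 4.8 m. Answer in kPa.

K_a = (1 − sin φ)/(1 + sin φ) = 0.2234.
σ_v = γz + q = 21.3 × 4.8 + 59 = 161.2 kPa.
σ_h = K_a σ_v = 0.2234 × 161.2 = 36.03 kPa.

36.0 kPa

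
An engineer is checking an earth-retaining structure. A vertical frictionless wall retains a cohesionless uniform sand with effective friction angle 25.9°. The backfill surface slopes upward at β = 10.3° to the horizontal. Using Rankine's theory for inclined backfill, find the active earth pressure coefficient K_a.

0.417

K_a = cos β · (cos β − √(cos²β − cos²φ)) / (cos β + √(cos²β − cos²φ)).
cos β = 0.9839, cos φ = 0.8996, √(cos²β − cos²φ) = 0.3985.
K_a = 0.9839 × (0.9839 − 0.3985)/(0.9839 + 0.3985) = 0.4166.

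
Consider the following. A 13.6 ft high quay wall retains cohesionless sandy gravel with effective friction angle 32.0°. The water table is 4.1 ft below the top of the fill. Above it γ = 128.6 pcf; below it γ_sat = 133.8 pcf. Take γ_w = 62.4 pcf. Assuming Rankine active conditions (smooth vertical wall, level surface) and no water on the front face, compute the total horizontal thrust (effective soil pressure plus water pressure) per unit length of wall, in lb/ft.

K_a = tan²(45° − φ/2) = 0.3073.
γ' = 133.8 − 62.4 = 71.40 pcf. Depth below WT = 9.5 ft.
σ'_h at WT = K_a γ d_w = 162.0 psf; at base = 162.0 + K_a γ' × 9.5 = 370.4 psf.
P₁ (0–4.1 ft) = ½×162.0×4.1 = 332.1. P₂ (4.1–13.6 ft) = ½(162.0+370.4)×9.5 = 2529.
P_w = ½ γ_w h₂² = 0.5×62.4×9.5² = 2816. Total = 332.1+2529+2816 = 5677 lb/ft.

5680 lb/ft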